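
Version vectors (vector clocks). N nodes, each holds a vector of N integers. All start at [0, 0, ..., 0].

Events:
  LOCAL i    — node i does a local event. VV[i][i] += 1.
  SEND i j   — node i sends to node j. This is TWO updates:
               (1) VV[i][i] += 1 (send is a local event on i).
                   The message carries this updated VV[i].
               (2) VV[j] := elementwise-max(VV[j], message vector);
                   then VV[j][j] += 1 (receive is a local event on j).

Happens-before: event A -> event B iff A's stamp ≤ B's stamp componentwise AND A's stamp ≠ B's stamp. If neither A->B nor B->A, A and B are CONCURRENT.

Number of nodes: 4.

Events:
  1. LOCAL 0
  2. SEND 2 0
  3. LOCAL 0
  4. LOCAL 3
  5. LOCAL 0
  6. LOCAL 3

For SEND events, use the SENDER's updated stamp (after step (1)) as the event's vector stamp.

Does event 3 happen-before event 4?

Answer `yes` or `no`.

Initial: VV[0]=[0, 0, 0, 0]
Initial: VV[1]=[0, 0, 0, 0]
Initial: VV[2]=[0, 0, 0, 0]
Initial: VV[3]=[0, 0, 0, 0]
Event 1: LOCAL 0: VV[0][0]++ -> VV[0]=[1, 0, 0, 0]
Event 2: SEND 2->0: VV[2][2]++ -> VV[2]=[0, 0, 1, 0], msg_vec=[0, 0, 1, 0]; VV[0]=max(VV[0],msg_vec) then VV[0][0]++ -> VV[0]=[2, 0, 1, 0]
Event 3: LOCAL 0: VV[0][0]++ -> VV[0]=[3, 0, 1, 0]
Event 4: LOCAL 3: VV[3][3]++ -> VV[3]=[0, 0, 0, 1]
Event 5: LOCAL 0: VV[0][0]++ -> VV[0]=[4, 0, 1, 0]
Event 6: LOCAL 3: VV[3][3]++ -> VV[3]=[0, 0, 0, 2]
Event 3 stamp: [3, 0, 1, 0]
Event 4 stamp: [0, 0, 0, 1]
[3, 0, 1, 0] <= [0, 0, 0, 1]? False. Equal? False. Happens-before: False

Answer: no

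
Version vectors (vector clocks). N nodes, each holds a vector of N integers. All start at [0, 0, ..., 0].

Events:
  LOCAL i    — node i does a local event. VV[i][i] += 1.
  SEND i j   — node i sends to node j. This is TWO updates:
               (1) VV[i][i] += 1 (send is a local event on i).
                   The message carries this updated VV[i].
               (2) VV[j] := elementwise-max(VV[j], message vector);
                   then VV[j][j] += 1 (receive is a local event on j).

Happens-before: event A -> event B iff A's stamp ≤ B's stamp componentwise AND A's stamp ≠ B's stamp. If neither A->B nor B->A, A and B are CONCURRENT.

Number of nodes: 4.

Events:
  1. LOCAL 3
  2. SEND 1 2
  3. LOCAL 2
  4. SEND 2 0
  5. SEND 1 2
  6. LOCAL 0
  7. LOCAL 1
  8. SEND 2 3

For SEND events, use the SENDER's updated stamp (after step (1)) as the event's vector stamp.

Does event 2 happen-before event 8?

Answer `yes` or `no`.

Answer: yes

Derivation:
Initial: VV[0]=[0, 0, 0, 0]
Initial: VV[1]=[0, 0, 0, 0]
Initial: VV[2]=[0, 0, 0, 0]
Initial: VV[3]=[0, 0, 0, 0]
Event 1: LOCAL 3: VV[3][3]++ -> VV[3]=[0, 0, 0, 1]
Event 2: SEND 1->2: VV[1][1]++ -> VV[1]=[0, 1, 0, 0], msg_vec=[0, 1, 0, 0]; VV[2]=max(VV[2],msg_vec) then VV[2][2]++ -> VV[2]=[0, 1, 1, 0]
Event 3: LOCAL 2: VV[2][2]++ -> VV[2]=[0, 1, 2, 0]
Event 4: SEND 2->0: VV[2][2]++ -> VV[2]=[0, 1, 3, 0], msg_vec=[0, 1, 3, 0]; VV[0]=max(VV[0],msg_vec) then VV[0][0]++ -> VV[0]=[1, 1, 3, 0]
Event 5: SEND 1->2: VV[1][1]++ -> VV[1]=[0, 2, 0, 0], msg_vec=[0, 2, 0, 0]; VV[2]=max(VV[2],msg_vec) then VV[2][2]++ -> VV[2]=[0, 2, 4, 0]
Event 6: LOCAL 0: VV[0][0]++ -> VV[0]=[2, 1, 3, 0]
Event 7: LOCAL 1: VV[1][1]++ -> VV[1]=[0, 3, 0, 0]
Event 8: SEND 2->3: VV[2][2]++ -> VV[2]=[0, 2, 5, 0], msg_vec=[0, 2, 5, 0]; VV[3]=max(VV[3],msg_vec) then VV[3][3]++ -> VV[3]=[0, 2, 5, 2]
Event 2 stamp: [0, 1, 0, 0]
Event 8 stamp: [0, 2, 5, 0]
[0, 1, 0, 0] <= [0, 2, 5, 0]? True. Equal? False. Happens-before: True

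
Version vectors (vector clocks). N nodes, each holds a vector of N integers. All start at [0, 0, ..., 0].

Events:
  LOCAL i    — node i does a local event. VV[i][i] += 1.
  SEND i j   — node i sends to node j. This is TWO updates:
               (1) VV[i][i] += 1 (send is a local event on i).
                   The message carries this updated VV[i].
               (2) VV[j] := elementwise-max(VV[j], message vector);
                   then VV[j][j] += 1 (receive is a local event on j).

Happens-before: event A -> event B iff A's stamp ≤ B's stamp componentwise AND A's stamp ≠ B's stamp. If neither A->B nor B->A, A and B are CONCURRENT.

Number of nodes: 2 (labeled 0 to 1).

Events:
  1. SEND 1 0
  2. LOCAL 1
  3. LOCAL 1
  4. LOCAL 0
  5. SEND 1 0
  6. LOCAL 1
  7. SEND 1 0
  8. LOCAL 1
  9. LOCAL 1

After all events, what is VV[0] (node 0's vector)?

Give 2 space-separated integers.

Answer: 4 6

Derivation:
Initial: VV[0]=[0, 0]
Initial: VV[1]=[0, 0]
Event 1: SEND 1->0: VV[1][1]++ -> VV[1]=[0, 1], msg_vec=[0, 1]; VV[0]=max(VV[0],msg_vec) then VV[0][0]++ -> VV[0]=[1, 1]
Event 2: LOCAL 1: VV[1][1]++ -> VV[1]=[0, 2]
Event 3: LOCAL 1: VV[1][1]++ -> VV[1]=[0, 3]
Event 4: LOCAL 0: VV[0][0]++ -> VV[0]=[2, 1]
Event 5: SEND 1->0: VV[1][1]++ -> VV[1]=[0, 4], msg_vec=[0, 4]; VV[0]=max(VV[0],msg_vec) then VV[0][0]++ -> VV[0]=[3, 4]
Event 6: LOCAL 1: VV[1][1]++ -> VV[1]=[0, 5]
Event 7: SEND 1->0: VV[1][1]++ -> VV[1]=[0, 6], msg_vec=[0, 6]; VV[0]=max(VV[0],msg_vec) then VV[0][0]++ -> VV[0]=[4, 6]
Event 8: LOCAL 1: VV[1][1]++ -> VV[1]=[0, 7]
Event 9: LOCAL 1: VV[1][1]++ -> VV[1]=[0, 8]
Final vectors: VV[0]=[4, 6]; VV[1]=[0, 8]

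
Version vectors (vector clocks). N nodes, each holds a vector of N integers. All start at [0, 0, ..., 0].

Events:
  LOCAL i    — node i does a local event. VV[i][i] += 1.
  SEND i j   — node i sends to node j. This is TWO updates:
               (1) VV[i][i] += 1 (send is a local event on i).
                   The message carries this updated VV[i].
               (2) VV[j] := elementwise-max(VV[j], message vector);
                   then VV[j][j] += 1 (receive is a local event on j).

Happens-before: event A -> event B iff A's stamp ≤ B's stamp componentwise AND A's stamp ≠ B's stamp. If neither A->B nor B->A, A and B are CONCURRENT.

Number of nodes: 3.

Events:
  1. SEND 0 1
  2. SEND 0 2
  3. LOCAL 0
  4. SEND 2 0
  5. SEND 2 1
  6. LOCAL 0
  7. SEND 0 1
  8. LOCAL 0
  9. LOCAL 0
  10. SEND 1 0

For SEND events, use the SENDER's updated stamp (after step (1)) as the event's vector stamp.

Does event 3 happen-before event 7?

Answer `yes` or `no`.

Initial: VV[0]=[0, 0, 0]
Initial: VV[1]=[0, 0, 0]
Initial: VV[2]=[0, 0, 0]
Event 1: SEND 0->1: VV[0][0]++ -> VV[0]=[1, 0, 0], msg_vec=[1, 0, 0]; VV[1]=max(VV[1],msg_vec) then VV[1][1]++ -> VV[1]=[1, 1, 0]
Event 2: SEND 0->2: VV[0][0]++ -> VV[0]=[2, 0, 0], msg_vec=[2, 0, 0]; VV[2]=max(VV[2],msg_vec) then VV[2][2]++ -> VV[2]=[2, 0, 1]
Event 3: LOCAL 0: VV[0][0]++ -> VV[0]=[3, 0, 0]
Event 4: SEND 2->0: VV[2][2]++ -> VV[2]=[2, 0, 2], msg_vec=[2, 0, 2]; VV[0]=max(VV[0],msg_vec) then VV[0][0]++ -> VV[0]=[4, 0, 2]
Event 5: SEND 2->1: VV[2][2]++ -> VV[2]=[2, 0, 3], msg_vec=[2, 0, 3]; VV[1]=max(VV[1],msg_vec) then VV[1][1]++ -> VV[1]=[2, 2, 3]
Event 6: LOCAL 0: VV[0][0]++ -> VV[0]=[5, 0, 2]
Event 7: SEND 0->1: VV[0][0]++ -> VV[0]=[6, 0, 2], msg_vec=[6, 0, 2]; VV[1]=max(VV[1],msg_vec) then VV[1][1]++ -> VV[1]=[6, 3, 3]
Event 8: LOCAL 0: VV[0][0]++ -> VV[0]=[7, 0, 2]
Event 9: LOCAL 0: VV[0][0]++ -> VV[0]=[8, 0, 2]
Event 10: SEND 1->0: VV[1][1]++ -> VV[1]=[6, 4, 3], msg_vec=[6, 4, 3]; VV[0]=max(VV[0],msg_vec) then VV[0][0]++ -> VV[0]=[9, 4, 3]
Event 3 stamp: [3, 0, 0]
Event 7 stamp: [6, 0, 2]
[3, 0, 0] <= [6, 0, 2]? True. Equal? False. Happens-before: True

Answer: yes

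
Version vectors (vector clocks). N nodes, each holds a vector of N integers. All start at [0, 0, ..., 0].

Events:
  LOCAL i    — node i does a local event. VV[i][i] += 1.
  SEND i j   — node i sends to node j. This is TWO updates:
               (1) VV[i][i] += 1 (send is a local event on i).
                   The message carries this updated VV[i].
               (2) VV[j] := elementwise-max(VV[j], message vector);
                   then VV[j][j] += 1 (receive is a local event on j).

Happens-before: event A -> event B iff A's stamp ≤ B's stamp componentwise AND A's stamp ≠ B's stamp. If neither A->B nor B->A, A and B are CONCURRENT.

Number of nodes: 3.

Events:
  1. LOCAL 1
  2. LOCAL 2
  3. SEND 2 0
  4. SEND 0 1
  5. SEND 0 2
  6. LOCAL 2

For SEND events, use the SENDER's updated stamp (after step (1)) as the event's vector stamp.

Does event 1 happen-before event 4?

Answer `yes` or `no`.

Answer: no

Derivation:
Initial: VV[0]=[0, 0, 0]
Initial: VV[1]=[0, 0, 0]
Initial: VV[2]=[0, 0, 0]
Event 1: LOCAL 1: VV[1][1]++ -> VV[1]=[0, 1, 0]
Event 2: LOCAL 2: VV[2][2]++ -> VV[2]=[0, 0, 1]
Event 3: SEND 2->0: VV[2][2]++ -> VV[2]=[0, 0, 2], msg_vec=[0, 0, 2]; VV[0]=max(VV[0],msg_vec) then VV[0][0]++ -> VV[0]=[1, 0, 2]
Event 4: SEND 0->1: VV[0][0]++ -> VV[0]=[2, 0, 2], msg_vec=[2, 0, 2]; VV[1]=max(VV[1],msg_vec) then VV[1][1]++ -> VV[1]=[2, 2, 2]
Event 5: SEND 0->2: VV[0][0]++ -> VV[0]=[3, 0, 2], msg_vec=[3, 0, 2]; VV[2]=max(VV[2],msg_vec) then VV[2][2]++ -> VV[2]=[3, 0, 3]
Event 6: LOCAL 2: VV[2][2]++ -> VV[2]=[3, 0, 4]
Event 1 stamp: [0, 1, 0]
Event 4 stamp: [2, 0, 2]
[0, 1, 0] <= [2, 0, 2]? False. Equal? False. Happens-before: False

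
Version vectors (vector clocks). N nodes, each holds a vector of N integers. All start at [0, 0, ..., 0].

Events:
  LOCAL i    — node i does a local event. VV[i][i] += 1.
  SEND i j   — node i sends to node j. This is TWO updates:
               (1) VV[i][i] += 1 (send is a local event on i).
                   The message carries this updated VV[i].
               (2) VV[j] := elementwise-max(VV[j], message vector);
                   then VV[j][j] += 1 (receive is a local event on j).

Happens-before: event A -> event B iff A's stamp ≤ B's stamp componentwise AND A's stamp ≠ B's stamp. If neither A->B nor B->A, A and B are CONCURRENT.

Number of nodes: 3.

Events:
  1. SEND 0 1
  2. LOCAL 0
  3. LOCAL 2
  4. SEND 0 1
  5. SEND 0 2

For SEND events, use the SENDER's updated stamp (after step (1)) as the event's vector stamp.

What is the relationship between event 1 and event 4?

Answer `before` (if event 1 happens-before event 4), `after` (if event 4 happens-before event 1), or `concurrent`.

Answer: before

Derivation:
Initial: VV[0]=[0, 0, 0]
Initial: VV[1]=[0, 0, 0]
Initial: VV[2]=[0, 0, 0]
Event 1: SEND 0->1: VV[0][0]++ -> VV[0]=[1, 0, 0], msg_vec=[1, 0, 0]; VV[1]=max(VV[1],msg_vec) then VV[1][1]++ -> VV[1]=[1, 1, 0]
Event 2: LOCAL 0: VV[0][0]++ -> VV[0]=[2, 0, 0]
Event 3: LOCAL 2: VV[2][2]++ -> VV[2]=[0, 0, 1]
Event 4: SEND 0->1: VV[0][0]++ -> VV[0]=[3, 0, 0], msg_vec=[3, 0, 0]; VV[1]=max(VV[1],msg_vec) then VV[1][1]++ -> VV[1]=[3, 2, 0]
Event 5: SEND 0->2: VV[0][0]++ -> VV[0]=[4, 0, 0], msg_vec=[4, 0, 0]; VV[2]=max(VV[2],msg_vec) then VV[2][2]++ -> VV[2]=[4, 0, 2]
Event 1 stamp: [1, 0, 0]
Event 4 stamp: [3, 0, 0]
[1, 0, 0] <= [3, 0, 0]? True
[3, 0, 0] <= [1, 0, 0]? False
Relation: before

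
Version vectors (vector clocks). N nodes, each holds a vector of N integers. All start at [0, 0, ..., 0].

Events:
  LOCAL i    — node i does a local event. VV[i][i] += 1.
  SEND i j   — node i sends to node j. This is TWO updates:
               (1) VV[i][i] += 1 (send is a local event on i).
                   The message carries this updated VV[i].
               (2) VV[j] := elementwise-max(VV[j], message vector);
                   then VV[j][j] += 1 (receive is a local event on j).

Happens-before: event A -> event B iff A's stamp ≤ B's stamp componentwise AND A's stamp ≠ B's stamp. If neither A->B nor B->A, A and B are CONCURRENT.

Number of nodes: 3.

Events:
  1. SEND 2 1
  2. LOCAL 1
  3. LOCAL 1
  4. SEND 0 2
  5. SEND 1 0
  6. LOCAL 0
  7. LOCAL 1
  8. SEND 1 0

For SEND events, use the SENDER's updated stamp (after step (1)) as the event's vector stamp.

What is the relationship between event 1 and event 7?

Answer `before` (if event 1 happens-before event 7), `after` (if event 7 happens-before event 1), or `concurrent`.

Initial: VV[0]=[0, 0, 0]
Initial: VV[1]=[0, 0, 0]
Initial: VV[2]=[0, 0, 0]
Event 1: SEND 2->1: VV[2][2]++ -> VV[2]=[0, 0, 1], msg_vec=[0, 0, 1]; VV[1]=max(VV[1],msg_vec) then VV[1][1]++ -> VV[1]=[0, 1, 1]
Event 2: LOCAL 1: VV[1][1]++ -> VV[1]=[0, 2, 1]
Event 3: LOCAL 1: VV[1][1]++ -> VV[1]=[0, 3, 1]
Event 4: SEND 0->2: VV[0][0]++ -> VV[0]=[1, 0, 0], msg_vec=[1, 0, 0]; VV[2]=max(VV[2],msg_vec) then VV[2][2]++ -> VV[2]=[1, 0, 2]
Event 5: SEND 1->0: VV[1][1]++ -> VV[1]=[0, 4, 1], msg_vec=[0, 4, 1]; VV[0]=max(VV[0],msg_vec) then VV[0][0]++ -> VV[0]=[2, 4, 1]
Event 6: LOCAL 0: VV[0][0]++ -> VV[0]=[3, 4, 1]
Event 7: LOCAL 1: VV[1][1]++ -> VV[1]=[0, 5, 1]
Event 8: SEND 1->0: VV[1][1]++ -> VV[1]=[0, 6, 1], msg_vec=[0, 6, 1]; VV[0]=max(VV[0],msg_vec) then VV[0][0]++ -> VV[0]=[4, 6, 1]
Event 1 stamp: [0, 0, 1]
Event 7 stamp: [0, 5, 1]
[0, 0, 1] <= [0, 5, 1]? True
[0, 5, 1] <= [0, 0, 1]? False
Relation: before

Answer: before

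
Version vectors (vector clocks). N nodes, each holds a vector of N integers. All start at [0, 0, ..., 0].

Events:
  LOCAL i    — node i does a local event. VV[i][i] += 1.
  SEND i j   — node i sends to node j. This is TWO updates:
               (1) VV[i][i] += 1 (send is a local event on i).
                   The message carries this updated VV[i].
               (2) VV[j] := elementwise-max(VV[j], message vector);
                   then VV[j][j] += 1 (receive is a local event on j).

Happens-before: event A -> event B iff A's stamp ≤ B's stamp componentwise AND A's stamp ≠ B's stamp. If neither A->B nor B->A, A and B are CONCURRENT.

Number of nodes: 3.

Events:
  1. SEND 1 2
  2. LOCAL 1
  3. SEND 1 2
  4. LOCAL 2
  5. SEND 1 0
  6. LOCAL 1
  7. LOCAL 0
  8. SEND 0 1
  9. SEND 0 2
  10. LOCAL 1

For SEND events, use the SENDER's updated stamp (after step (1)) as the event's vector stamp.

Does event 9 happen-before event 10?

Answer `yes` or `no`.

Initial: VV[0]=[0, 0, 0]
Initial: VV[1]=[0, 0, 0]
Initial: VV[2]=[0, 0, 0]
Event 1: SEND 1->2: VV[1][1]++ -> VV[1]=[0, 1, 0], msg_vec=[0, 1, 0]; VV[2]=max(VV[2],msg_vec) then VV[2][2]++ -> VV[2]=[0, 1, 1]
Event 2: LOCAL 1: VV[1][1]++ -> VV[1]=[0, 2, 0]
Event 3: SEND 1->2: VV[1][1]++ -> VV[1]=[0, 3, 0], msg_vec=[0, 3, 0]; VV[2]=max(VV[2],msg_vec) then VV[2][2]++ -> VV[2]=[0, 3, 2]
Event 4: LOCAL 2: VV[2][2]++ -> VV[2]=[0, 3, 3]
Event 5: SEND 1->0: VV[1][1]++ -> VV[1]=[0, 4, 0], msg_vec=[0, 4, 0]; VV[0]=max(VV[0],msg_vec) then VV[0][0]++ -> VV[0]=[1, 4, 0]
Event 6: LOCAL 1: VV[1][1]++ -> VV[1]=[0, 5, 0]
Event 7: LOCAL 0: VV[0][0]++ -> VV[0]=[2, 4, 0]
Event 8: SEND 0->1: VV[0][0]++ -> VV[0]=[3, 4, 0], msg_vec=[3, 4, 0]; VV[1]=max(VV[1],msg_vec) then VV[1][1]++ -> VV[1]=[3, 6, 0]
Event 9: SEND 0->2: VV[0][0]++ -> VV[0]=[4, 4, 0], msg_vec=[4, 4, 0]; VV[2]=max(VV[2],msg_vec) then VV[2][2]++ -> VV[2]=[4, 4, 4]
Event 10: LOCAL 1: VV[1][1]++ -> VV[1]=[3, 7, 0]
Event 9 stamp: [4, 4, 0]
Event 10 stamp: [3, 7, 0]
[4, 4, 0] <= [3, 7, 0]? False. Equal? False. Happens-before: False

Answer: no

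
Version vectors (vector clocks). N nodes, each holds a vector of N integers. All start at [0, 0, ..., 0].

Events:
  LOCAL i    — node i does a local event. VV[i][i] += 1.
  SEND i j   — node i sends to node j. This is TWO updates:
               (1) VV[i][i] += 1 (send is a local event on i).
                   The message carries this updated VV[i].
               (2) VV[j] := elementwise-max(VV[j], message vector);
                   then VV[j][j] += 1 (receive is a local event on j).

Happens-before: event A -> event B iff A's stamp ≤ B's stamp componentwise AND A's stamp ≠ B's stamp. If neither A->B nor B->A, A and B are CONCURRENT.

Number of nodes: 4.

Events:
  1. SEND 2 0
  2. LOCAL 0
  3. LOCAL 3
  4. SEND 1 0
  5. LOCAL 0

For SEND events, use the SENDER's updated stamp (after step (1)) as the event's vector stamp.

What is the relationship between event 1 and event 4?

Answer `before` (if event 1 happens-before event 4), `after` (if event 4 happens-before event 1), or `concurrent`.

Answer: concurrent

Derivation:
Initial: VV[0]=[0, 0, 0, 0]
Initial: VV[1]=[0, 0, 0, 0]
Initial: VV[2]=[0, 0, 0, 0]
Initial: VV[3]=[0, 0, 0, 0]
Event 1: SEND 2->0: VV[2][2]++ -> VV[2]=[0, 0, 1, 0], msg_vec=[0, 0, 1, 0]; VV[0]=max(VV[0],msg_vec) then VV[0][0]++ -> VV[0]=[1, 0, 1, 0]
Event 2: LOCAL 0: VV[0][0]++ -> VV[0]=[2, 0, 1, 0]
Event 3: LOCAL 3: VV[3][3]++ -> VV[3]=[0, 0, 0, 1]
Event 4: SEND 1->0: VV[1][1]++ -> VV[1]=[0, 1, 0, 0], msg_vec=[0, 1, 0, 0]; VV[0]=max(VV[0],msg_vec) then VV[0][0]++ -> VV[0]=[3, 1, 1, 0]
Event 5: LOCAL 0: VV[0][0]++ -> VV[0]=[4, 1, 1, 0]
Event 1 stamp: [0, 0, 1, 0]
Event 4 stamp: [0, 1, 0, 0]
[0, 0, 1, 0] <= [0, 1, 0, 0]? False
[0, 1, 0, 0] <= [0, 0, 1, 0]? False
Relation: concurrent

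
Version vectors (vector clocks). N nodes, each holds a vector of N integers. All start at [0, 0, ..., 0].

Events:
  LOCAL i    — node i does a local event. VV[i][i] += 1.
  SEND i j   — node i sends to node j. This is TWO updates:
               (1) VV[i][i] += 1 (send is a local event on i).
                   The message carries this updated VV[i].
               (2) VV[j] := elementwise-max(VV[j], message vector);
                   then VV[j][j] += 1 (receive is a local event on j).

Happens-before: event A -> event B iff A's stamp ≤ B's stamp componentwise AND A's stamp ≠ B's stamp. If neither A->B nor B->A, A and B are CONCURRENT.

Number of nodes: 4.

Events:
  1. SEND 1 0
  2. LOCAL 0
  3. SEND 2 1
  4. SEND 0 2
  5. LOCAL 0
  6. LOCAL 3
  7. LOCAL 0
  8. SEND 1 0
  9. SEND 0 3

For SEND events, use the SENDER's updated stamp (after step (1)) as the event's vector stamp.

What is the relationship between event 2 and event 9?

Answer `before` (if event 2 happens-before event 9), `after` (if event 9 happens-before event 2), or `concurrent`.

Answer: before

Derivation:
Initial: VV[0]=[0, 0, 0, 0]
Initial: VV[1]=[0, 0, 0, 0]
Initial: VV[2]=[0, 0, 0, 0]
Initial: VV[3]=[0, 0, 0, 0]
Event 1: SEND 1->0: VV[1][1]++ -> VV[1]=[0, 1, 0, 0], msg_vec=[0, 1, 0, 0]; VV[0]=max(VV[0],msg_vec) then VV[0][0]++ -> VV[0]=[1, 1, 0, 0]
Event 2: LOCAL 0: VV[0][0]++ -> VV[0]=[2, 1, 0, 0]
Event 3: SEND 2->1: VV[2][2]++ -> VV[2]=[0, 0, 1, 0], msg_vec=[0, 0, 1, 0]; VV[1]=max(VV[1],msg_vec) then VV[1][1]++ -> VV[1]=[0, 2, 1, 0]
Event 4: SEND 0->2: VV[0][0]++ -> VV[0]=[3, 1, 0, 0], msg_vec=[3, 1, 0, 0]; VV[2]=max(VV[2],msg_vec) then VV[2][2]++ -> VV[2]=[3, 1, 2, 0]
Event 5: LOCAL 0: VV[0][0]++ -> VV[0]=[4, 1, 0, 0]
Event 6: LOCAL 3: VV[3][3]++ -> VV[3]=[0, 0, 0, 1]
Event 7: LOCAL 0: VV[0][0]++ -> VV[0]=[5, 1, 0, 0]
Event 8: SEND 1->0: VV[1][1]++ -> VV[1]=[0, 3, 1, 0], msg_vec=[0, 3, 1, 0]; VV[0]=max(VV[0],msg_vec) then VV[0][0]++ -> VV[0]=[6, 3, 1, 0]
Event 9: SEND 0->3: VV[0][0]++ -> VV[0]=[7, 3, 1, 0], msg_vec=[7, 3, 1, 0]; VV[3]=max(VV[3],msg_vec) then VV[3][3]++ -> VV[3]=[7, 3, 1, 2]
Event 2 stamp: [2, 1, 0, 0]
Event 9 stamp: [7, 3, 1, 0]
[2, 1, 0, 0] <= [7, 3, 1, 0]? True
[7, 3, 1, 0] <= [2, 1, 0, 0]? False
Relation: before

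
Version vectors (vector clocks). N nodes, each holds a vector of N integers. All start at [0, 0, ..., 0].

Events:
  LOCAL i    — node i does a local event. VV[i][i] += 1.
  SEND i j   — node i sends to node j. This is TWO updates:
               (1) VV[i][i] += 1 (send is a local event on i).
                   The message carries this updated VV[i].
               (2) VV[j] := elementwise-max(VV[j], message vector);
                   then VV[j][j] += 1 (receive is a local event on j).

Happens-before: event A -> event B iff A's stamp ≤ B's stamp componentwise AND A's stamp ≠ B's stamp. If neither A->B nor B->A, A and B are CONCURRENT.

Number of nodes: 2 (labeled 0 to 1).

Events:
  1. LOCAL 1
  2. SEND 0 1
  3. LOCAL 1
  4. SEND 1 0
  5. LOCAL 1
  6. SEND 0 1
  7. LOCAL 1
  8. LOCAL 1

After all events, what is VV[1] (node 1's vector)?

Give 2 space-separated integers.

Initial: VV[0]=[0, 0]
Initial: VV[1]=[0, 0]
Event 1: LOCAL 1: VV[1][1]++ -> VV[1]=[0, 1]
Event 2: SEND 0->1: VV[0][0]++ -> VV[0]=[1, 0], msg_vec=[1, 0]; VV[1]=max(VV[1],msg_vec) then VV[1][1]++ -> VV[1]=[1, 2]
Event 3: LOCAL 1: VV[1][1]++ -> VV[1]=[1, 3]
Event 4: SEND 1->0: VV[1][1]++ -> VV[1]=[1, 4], msg_vec=[1, 4]; VV[0]=max(VV[0],msg_vec) then VV[0][0]++ -> VV[0]=[2, 4]
Event 5: LOCAL 1: VV[1][1]++ -> VV[1]=[1, 5]
Event 6: SEND 0->1: VV[0][0]++ -> VV[0]=[3, 4], msg_vec=[3, 4]; VV[1]=max(VV[1],msg_vec) then VV[1][1]++ -> VV[1]=[3, 6]
Event 7: LOCAL 1: VV[1][1]++ -> VV[1]=[3, 7]
Event 8: LOCAL 1: VV[1][1]++ -> VV[1]=[3, 8]
Final vectors: VV[0]=[3, 4]; VV[1]=[3, 8]

Answer: 3 8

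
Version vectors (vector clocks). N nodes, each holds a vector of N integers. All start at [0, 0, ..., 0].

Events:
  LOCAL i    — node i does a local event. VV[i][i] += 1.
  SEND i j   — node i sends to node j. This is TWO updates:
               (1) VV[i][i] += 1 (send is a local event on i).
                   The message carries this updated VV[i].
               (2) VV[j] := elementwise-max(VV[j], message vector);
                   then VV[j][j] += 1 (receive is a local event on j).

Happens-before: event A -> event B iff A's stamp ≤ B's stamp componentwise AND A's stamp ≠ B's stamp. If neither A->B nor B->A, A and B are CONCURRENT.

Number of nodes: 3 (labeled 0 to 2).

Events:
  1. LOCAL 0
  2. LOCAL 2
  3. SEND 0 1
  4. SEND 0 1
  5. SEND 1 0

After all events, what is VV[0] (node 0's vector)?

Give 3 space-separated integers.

Answer: 4 3 0

Derivation:
Initial: VV[0]=[0, 0, 0]
Initial: VV[1]=[0, 0, 0]
Initial: VV[2]=[0, 0, 0]
Event 1: LOCAL 0: VV[0][0]++ -> VV[0]=[1, 0, 0]
Event 2: LOCAL 2: VV[2][2]++ -> VV[2]=[0, 0, 1]
Event 3: SEND 0->1: VV[0][0]++ -> VV[0]=[2, 0, 0], msg_vec=[2, 0, 0]; VV[1]=max(VV[1],msg_vec) then VV[1][1]++ -> VV[1]=[2, 1, 0]
Event 4: SEND 0->1: VV[0][0]++ -> VV[0]=[3, 0, 0], msg_vec=[3, 0, 0]; VV[1]=max(VV[1],msg_vec) then VV[1][1]++ -> VV[1]=[3, 2, 0]
Event 5: SEND 1->0: VV[1][1]++ -> VV[1]=[3, 3, 0], msg_vec=[3, 3, 0]; VV[0]=max(VV[0],msg_vec) then VV[0][0]++ -> VV[0]=[4, 3, 0]
Final vectors: VV[0]=[4, 3, 0]; VV[1]=[3, 3, 0]; VV[2]=[0, 0, 1]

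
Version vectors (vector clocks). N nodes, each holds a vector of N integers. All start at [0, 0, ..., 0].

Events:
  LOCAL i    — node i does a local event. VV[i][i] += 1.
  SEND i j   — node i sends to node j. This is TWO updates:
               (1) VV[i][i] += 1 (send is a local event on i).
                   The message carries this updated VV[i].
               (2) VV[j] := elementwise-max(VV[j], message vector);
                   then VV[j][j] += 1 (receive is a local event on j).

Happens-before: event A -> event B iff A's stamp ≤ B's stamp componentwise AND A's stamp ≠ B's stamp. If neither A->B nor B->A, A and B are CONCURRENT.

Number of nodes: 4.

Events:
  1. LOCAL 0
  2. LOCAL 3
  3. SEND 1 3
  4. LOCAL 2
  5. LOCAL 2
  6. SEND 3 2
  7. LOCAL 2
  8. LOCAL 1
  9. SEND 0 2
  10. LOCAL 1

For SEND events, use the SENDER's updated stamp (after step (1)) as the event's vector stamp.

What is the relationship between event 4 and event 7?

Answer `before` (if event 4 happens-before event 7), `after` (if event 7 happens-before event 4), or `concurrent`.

Initial: VV[0]=[0, 0, 0, 0]
Initial: VV[1]=[0, 0, 0, 0]
Initial: VV[2]=[0, 0, 0, 0]
Initial: VV[3]=[0, 0, 0, 0]
Event 1: LOCAL 0: VV[0][0]++ -> VV[0]=[1, 0, 0, 0]
Event 2: LOCAL 3: VV[3][3]++ -> VV[3]=[0, 0, 0, 1]
Event 3: SEND 1->3: VV[1][1]++ -> VV[1]=[0, 1, 0, 0], msg_vec=[0, 1, 0, 0]; VV[3]=max(VV[3],msg_vec) then VV[3][3]++ -> VV[3]=[0, 1, 0, 2]
Event 4: LOCAL 2: VV[2][2]++ -> VV[2]=[0, 0, 1, 0]
Event 5: LOCAL 2: VV[2][2]++ -> VV[2]=[0, 0, 2, 0]
Event 6: SEND 3->2: VV[3][3]++ -> VV[3]=[0, 1, 0, 3], msg_vec=[0, 1, 0, 3]; VV[2]=max(VV[2],msg_vec) then VV[2][2]++ -> VV[2]=[0, 1, 3, 3]
Event 7: LOCAL 2: VV[2][2]++ -> VV[2]=[0, 1, 4, 3]
Event 8: LOCAL 1: VV[1][1]++ -> VV[1]=[0, 2, 0, 0]
Event 9: SEND 0->2: VV[0][0]++ -> VV[0]=[2, 0, 0, 0], msg_vec=[2, 0, 0, 0]; VV[2]=max(VV[2],msg_vec) then VV[2][2]++ -> VV[2]=[2, 1, 5, 3]
Event 10: LOCAL 1: VV[1][1]++ -> VV[1]=[0, 3, 0, 0]
Event 4 stamp: [0, 0, 1, 0]
Event 7 stamp: [0, 1, 4, 3]
[0, 0, 1, 0] <= [0, 1, 4, 3]? True
[0, 1, 4, 3] <= [0, 0, 1, 0]? False
Relation: before

Answer: before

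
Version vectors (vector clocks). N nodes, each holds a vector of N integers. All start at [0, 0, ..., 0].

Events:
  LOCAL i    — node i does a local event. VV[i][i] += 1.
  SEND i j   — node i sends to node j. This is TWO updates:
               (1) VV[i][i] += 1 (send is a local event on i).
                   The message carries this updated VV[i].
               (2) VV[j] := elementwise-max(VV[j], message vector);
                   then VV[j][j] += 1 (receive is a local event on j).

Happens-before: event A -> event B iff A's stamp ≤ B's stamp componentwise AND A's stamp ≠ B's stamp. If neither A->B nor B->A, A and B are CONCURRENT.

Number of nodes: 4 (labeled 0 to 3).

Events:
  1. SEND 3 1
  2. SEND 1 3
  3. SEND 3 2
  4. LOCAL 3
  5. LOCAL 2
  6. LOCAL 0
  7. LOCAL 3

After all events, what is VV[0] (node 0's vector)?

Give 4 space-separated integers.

Answer: 1 0 0 0

Derivation:
Initial: VV[0]=[0, 0, 0, 0]
Initial: VV[1]=[0, 0, 0, 0]
Initial: VV[2]=[0, 0, 0, 0]
Initial: VV[3]=[0, 0, 0, 0]
Event 1: SEND 3->1: VV[3][3]++ -> VV[3]=[0, 0, 0, 1], msg_vec=[0, 0, 0, 1]; VV[1]=max(VV[1],msg_vec) then VV[1][1]++ -> VV[1]=[0, 1, 0, 1]
Event 2: SEND 1->3: VV[1][1]++ -> VV[1]=[0, 2, 0, 1], msg_vec=[0, 2, 0, 1]; VV[3]=max(VV[3],msg_vec) then VV[3][3]++ -> VV[3]=[0, 2, 0, 2]
Event 3: SEND 3->2: VV[3][3]++ -> VV[3]=[0, 2, 0, 3], msg_vec=[0, 2, 0, 3]; VV[2]=max(VV[2],msg_vec) then VV[2][2]++ -> VV[2]=[0, 2, 1, 3]
Event 4: LOCAL 3: VV[3][3]++ -> VV[3]=[0, 2, 0, 4]
Event 5: LOCAL 2: VV[2][2]++ -> VV[2]=[0, 2, 2, 3]
Event 6: LOCAL 0: VV[0][0]++ -> VV[0]=[1, 0, 0, 0]
Event 7: LOCAL 3: VV[3][3]++ -> VV[3]=[0, 2, 0, 5]
Final vectors: VV[0]=[1, 0, 0, 0]; VV[1]=[0, 2, 0, 1]; VV[2]=[0, 2, 2, 3]; VV[3]=[0, 2, 0, 5]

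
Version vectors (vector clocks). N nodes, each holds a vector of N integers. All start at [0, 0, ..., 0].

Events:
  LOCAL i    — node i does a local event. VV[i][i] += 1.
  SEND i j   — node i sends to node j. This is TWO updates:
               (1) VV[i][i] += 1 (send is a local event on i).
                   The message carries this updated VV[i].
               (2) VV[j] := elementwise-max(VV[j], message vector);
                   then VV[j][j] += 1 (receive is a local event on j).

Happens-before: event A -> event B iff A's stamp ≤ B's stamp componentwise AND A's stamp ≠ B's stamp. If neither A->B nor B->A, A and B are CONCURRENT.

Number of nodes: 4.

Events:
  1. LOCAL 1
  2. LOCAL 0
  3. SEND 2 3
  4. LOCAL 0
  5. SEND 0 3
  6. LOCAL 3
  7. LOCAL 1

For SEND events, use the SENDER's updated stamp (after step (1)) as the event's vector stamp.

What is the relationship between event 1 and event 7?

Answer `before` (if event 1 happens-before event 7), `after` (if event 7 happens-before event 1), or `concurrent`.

Answer: before

Derivation:
Initial: VV[0]=[0, 0, 0, 0]
Initial: VV[1]=[0, 0, 0, 0]
Initial: VV[2]=[0, 0, 0, 0]
Initial: VV[3]=[0, 0, 0, 0]
Event 1: LOCAL 1: VV[1][1]++ -> VV[1]=[0, 1, 0, 0]
Event 2: LOCAL 0: VV[0][0]++ -> VV[0]=[1, 0, 0, 0]
Event 3: SEND 2->3: VV[2][2]++ -> VV[2]=[0, 0, 1, 0], msg_vec=[0, 0, 1, 0]; VV[3]=max(VV[3],msg_vec) then VV[3][3]++ -> VV[3]=[0, 0, 1, 1]
Event 4: LOCAL 0: VV[0][0]++ -> VV[0]=[2, 0, 0, 0]
Event 5: SEND 0->3: VV[0][0]++ -> VV[0]=[3, 0, 0, 0], msg_vec=[3, 0, 0, 0]; VV[3]=max(VV[3],msg_vec) then VV[3][3]++ -> VV[3]=[3, 0, 1, 2]
Event 6: LOCAL 3: VV[3][3]++ -> VV[3]=[3, 0, 1, 3]
Event 7: LOCAL 1: VV[1][1]++ -> VV[1]=[0, 2, 0, 0]
Event 1 stamp: [0, 1, 0, 0]
Event 7 stamp: [0, 2, 0, 0]
[0, 1, 0, 0] <= [0, 2, 0, 0]? True
[0, 2, 0, 0] <= [0, 1, 0, 0]? False
Relation: before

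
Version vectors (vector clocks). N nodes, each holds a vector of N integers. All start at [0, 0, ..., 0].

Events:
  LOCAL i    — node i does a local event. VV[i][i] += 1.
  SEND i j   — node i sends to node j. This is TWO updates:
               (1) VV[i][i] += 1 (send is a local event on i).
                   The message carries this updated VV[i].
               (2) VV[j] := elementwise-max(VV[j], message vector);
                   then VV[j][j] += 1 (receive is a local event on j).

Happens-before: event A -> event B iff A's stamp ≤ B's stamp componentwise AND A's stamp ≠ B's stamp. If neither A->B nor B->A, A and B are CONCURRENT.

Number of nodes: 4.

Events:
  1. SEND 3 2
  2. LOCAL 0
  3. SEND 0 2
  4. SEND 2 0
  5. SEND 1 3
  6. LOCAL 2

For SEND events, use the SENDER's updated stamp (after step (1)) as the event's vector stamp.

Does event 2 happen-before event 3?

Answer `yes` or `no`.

Answer: yes

Derivation:
Initial: VV[0]=[0, 0, 0, 0]
Initial: VV[1]=[0, 0, 0, 0]
Initial: VV[2]=[0, 0, 0, 0]
Initial: VV[3]=[0, 0, 0, 0]
Event 1: SEND 3->2: VV[3][3]++ -> VV[3]=[0, 0, 0, 1], msg_vec=[0, 0, 0, 1]; VV[2]=max(VV[2],msg_vec) then VV[2][2]++ -> VV[2]=[0, 0, 1, 1]
Event 2: LOCAL 0: VV[0][0]++ -> VV[0]=[1, 0, 0, 0]
Event 3: SEND 0->2: VV[0][0]++ -> VV[0]=[2, 0, 0, 0], msg_vec=[2, 0, 0, 0]; VV[2]=max(VV[2],msg_vec) then VV[2][2]++ -> VV[2]=[2, 0, 2, 1]
Event 4: SEND 2->0: VV[2][2]++ -> VV[2]=[2, 0, 3, 1], msg_vec=[2, 0, 3, 1]; VV[0]=max(VV[0],msg_vec) then VV[0][0]++ -> VV[0]=[3, 0, 3, 1]
Event 5: SEND 1->3: VV[1][1]++ -> VV[1]=[0, 1, 0, 0], msg_vec=[0, 1, 0, 0]; VV[3]=max(VV[3],msg_vec) then VV[3][3]++ -> VV[3]=[0, 1, 0, 2]
Event 6: LOCAL 2: VV[2][2]++ -> VV[2]=[2, 0, 4, 1]
Event 2 stamp: [1, 0, 0, 0]
Event 3 stamp: [2, 0, 0, 0]
[1, 0, 0, 0] <= [2, 0, 0, 0]? True. Equal? False. Happens-before: True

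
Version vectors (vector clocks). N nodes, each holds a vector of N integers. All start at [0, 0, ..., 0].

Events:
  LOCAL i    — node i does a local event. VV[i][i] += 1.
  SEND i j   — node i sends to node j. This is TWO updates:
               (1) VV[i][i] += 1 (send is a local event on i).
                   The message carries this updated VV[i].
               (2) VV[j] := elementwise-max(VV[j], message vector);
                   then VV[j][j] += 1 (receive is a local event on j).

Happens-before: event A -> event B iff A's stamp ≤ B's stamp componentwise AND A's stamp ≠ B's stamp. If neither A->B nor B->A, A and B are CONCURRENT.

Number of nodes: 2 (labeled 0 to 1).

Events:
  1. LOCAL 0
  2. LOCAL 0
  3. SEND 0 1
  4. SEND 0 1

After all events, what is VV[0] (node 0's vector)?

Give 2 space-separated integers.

Answer: 4 0

Derivation:
Initial: VV[0]=[0, 0]
Initial: VV[1]=[0, 0]
Event 1: LOCAL 0: VV[0][0]++ -> VV[0]=[1, 0]
Event 2: LOCAL 0: VV[0][0]++ -> VV[0]=[2, 0]
Event 3: SEND 0->1: VV[0][0]++ -> VV[0]=[3, 0], msg_vec=[3, 0]; VV[1]=max(VV[1],msg_vec) then VV[1][1]++ -> VV[1]=[3, 1]
Event 4: SEND 0->1: VV[0][0]++ -> VV[0]=[4, 0], msg_vec=[4, 0]; VV[1]=max(VV[1],msg_vec) then VV[1][1]++ -> VV[1]=[4, 2]
Final vectors: VV[0]=[4, 0]; VV[1]=[4, 2]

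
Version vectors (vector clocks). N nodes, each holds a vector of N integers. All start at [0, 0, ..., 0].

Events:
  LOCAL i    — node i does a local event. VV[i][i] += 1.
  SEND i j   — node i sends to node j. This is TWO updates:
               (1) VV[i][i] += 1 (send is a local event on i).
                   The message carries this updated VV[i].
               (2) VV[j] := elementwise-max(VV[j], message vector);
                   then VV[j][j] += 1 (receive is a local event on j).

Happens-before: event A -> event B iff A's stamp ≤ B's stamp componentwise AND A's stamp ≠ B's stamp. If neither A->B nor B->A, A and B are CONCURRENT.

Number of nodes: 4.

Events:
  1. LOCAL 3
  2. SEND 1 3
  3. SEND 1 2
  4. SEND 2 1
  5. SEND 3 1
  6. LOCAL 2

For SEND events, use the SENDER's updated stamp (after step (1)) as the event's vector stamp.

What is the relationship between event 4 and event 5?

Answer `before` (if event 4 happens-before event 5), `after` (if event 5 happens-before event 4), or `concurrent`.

Initial: VV[0]=[0, 0, 0, 0]
Initial: VV[1]=[0, 0, 0, 0]
Initial: VV[2]=[0, 0, 0, 0]
Initial: VV[3]=[0, 0, 0, 0]
Event 1: LOCAL 3: VV[3][3]++ -> VV[3]=[0, 0, 0, 1]
Event 2: SEND 1->3: VV[1][1]++ -> VV[1]=[0, 1, 0, 0], msg_vec=[0, 1, 0, 0]; VV[3]=max(VV[3],msg_vec) then VV[3][3]++ -> VV[3]=[0, 1, 0, 2]
Event 3: SEND 1->2: VV[1][1]++ -> VV[1]=[0, 2, 0, 0], msg_vec=[0, 2, 0, 0]; VV[2]=max(VV[2],msg_vec) then VV[2][2]++ -> VV[2]=[0, 2, 1, 0]
Event 4: SEND 2->1: VV[2][2]++ -> VV[2]=[0, 2, 2, 0], msg_vec=[0, 2, 2, 0]; VV[1]=max(VV[1],msg_vec) then VV[1][1]++ -> VV[1]=[0, 3, 2, 0]
Event 5: SEND 3->1: VV[3][3]++ -> VV[3]=[0, 1, 0, 3], msg_vec=[0, 1, 0, 3]; VV[1]=max(VV[1],msg_vec) then VV[1][1]++ -> VV[1]=[0, 4, 2, 3]
Event 6: LOCAL 2: VV[2][2]++ -> VV[2]=[0, 2, 3, 0]
Event 4 stamp: [0, 2, 2, 0]
Event 5 stamp: [0, 1, 0, 3]
[0, 2, 2, 0] <= [0, 1, 0, 3]? False
[0, 1, 0, 3] <= [0, 2, 2, 0]? False
Relation: concurrent

Answer: concurrent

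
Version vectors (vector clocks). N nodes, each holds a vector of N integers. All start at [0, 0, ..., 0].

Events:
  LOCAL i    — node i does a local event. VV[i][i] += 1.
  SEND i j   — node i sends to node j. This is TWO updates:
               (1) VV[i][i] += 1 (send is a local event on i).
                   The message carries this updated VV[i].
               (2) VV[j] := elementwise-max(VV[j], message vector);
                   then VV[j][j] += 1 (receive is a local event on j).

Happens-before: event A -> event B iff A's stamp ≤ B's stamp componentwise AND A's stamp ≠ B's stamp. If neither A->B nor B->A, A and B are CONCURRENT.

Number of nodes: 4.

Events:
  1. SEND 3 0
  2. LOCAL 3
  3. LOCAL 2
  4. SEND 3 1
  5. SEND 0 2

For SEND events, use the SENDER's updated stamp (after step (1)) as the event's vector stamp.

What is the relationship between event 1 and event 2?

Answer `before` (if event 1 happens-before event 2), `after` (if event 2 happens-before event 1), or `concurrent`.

Initial: VV[0]=[0, 0, 0, 0]
Initial: VV[1]=[0, 0, 0, 0]
Initial: VV[2]=[0, 0, 0, 0]
Initial: VV[3]=[0, 0, 0, 0]
Event 1: SEND 3->0: VV[3][3]++ -> VV[3]=[0, 0, 0, 1], msg_vec=[0, 0, 0, 1]; VV[0]=max(VV[0],msg_vec) then VV[0][0]++ -> VV[0]=[1, 0, 0, 1]
Event 2: LOCAL 3: VV[3][3]++ -> VV[3]=[0, 0, 0, 2]
Event 3: LOCAL 2: VV[2][2]++ -> VV[2]=[0, 0, 1, 0]
Event 4: SEND 3->1: VV[3][3]++ -> VV[3]=[0, 0, 0, 3], msg_vec=[0, 0, 0, 3]; VV[1]=max(VV[1],msg_vec) then VV[1][1]++ -> VV[1]=[0, 1, 0, 3]
Event 5: SEND 0->2: VV[0][0]++ -> VV[0]=[2, 0, 0, 1], msg_vec=[2, 0, 0, 1]; VV[2]=max(VV[2],msg_vec) then VV[2][2]++ -> VV[2]=[2, 0, 2, 1]
Event 1 stamp: [0, 0, 0, 1]
Event 2 stamp: [0, 0, 0, 2]
[0, 0, 0, 1] <= [0, 0, 0, 2]? True
[0, 0, 0, 2] <= [0, 0, 0, 1]? False
Relation: before

Answer: before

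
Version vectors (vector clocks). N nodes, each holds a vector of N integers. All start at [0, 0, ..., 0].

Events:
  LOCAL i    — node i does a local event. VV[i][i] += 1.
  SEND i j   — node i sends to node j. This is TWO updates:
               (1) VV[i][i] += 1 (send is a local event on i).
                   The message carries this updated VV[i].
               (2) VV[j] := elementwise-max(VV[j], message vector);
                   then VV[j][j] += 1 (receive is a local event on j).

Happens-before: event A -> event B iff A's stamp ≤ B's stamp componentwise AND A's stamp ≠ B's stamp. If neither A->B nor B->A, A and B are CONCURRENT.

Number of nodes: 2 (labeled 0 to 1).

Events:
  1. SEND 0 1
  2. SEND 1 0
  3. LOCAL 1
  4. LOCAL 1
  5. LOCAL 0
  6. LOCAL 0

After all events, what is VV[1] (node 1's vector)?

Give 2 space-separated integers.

Initial: VV[0]=[0, 0]
Initial: VV[1]=[0, 0]
Event 1: SEND 0->1: VV[0][0]++ -> VV[0]=[1, 0], msg_vec=[1, 0]; VV[1]=max(VV[1],msg_vec) then VV[1][1]++ -> VV[1]=[1, 1]
Event 2: SEND 1->0: VV[1][1]++ -> VV[1]=[1, 2], msg_vec=[1, 2]; VV[0]=max(VV[0],msg_vec) then VV[0][0]++ -> VV[0]=[2, 2]
Event 3: LOCAL 1: VV[1][1]++ -> VV[1]=[1, 3]
Event 4: LOCAL 1: VV[1][1]++ -> VV[1]=[1, 4]
Event 5: LOCAL 0: VV[0][0]++ -> VV[0]=[3, 2]
Event 6: LOCAL 0: VV[0][0]++ -> VV[0]=[4, 2]
Final vectors: VV[0]=[4, 2]; VV[1]=[1, 4]

Answer: 1 4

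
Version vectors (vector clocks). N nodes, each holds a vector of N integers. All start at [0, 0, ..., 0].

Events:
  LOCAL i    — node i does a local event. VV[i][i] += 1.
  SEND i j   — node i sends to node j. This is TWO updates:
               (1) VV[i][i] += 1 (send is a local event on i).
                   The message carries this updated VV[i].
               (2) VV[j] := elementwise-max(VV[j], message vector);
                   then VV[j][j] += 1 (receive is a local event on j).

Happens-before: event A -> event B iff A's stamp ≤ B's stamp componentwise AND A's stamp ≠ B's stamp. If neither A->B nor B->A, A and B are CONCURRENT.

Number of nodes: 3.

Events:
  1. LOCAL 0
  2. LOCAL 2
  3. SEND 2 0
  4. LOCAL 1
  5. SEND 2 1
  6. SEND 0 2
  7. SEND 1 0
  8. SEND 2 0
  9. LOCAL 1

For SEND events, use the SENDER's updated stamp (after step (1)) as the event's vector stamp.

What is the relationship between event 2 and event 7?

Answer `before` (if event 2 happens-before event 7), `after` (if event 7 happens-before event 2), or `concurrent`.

Answer: before

Derivation:
Initial: VV[0]=[0, 0, 0]
Initial: VV[1]=[0, 0, 0]
Initial: VV[2]=[0, 0, 0]
Event 1: LOCAL 0: VV[0][0]++ -> VV[0]=[1, 0, 0]
Event 2: LOCAL 2: VV[2][2]++ -> VV[2]=[0, 0, 1]
Event 3: SEND 2->0: VV[2][2]++ -> VV[2]=[0, 0, 2], msg_vec=[0, 0, 2]; VV[0]=max(VV[0],msg_vec) then VV[0][0]++ -> VV[0]=[2, 0, 2]
Event 4: LOCAL 1: VV[1][1]++ -> VV[1]=[0, 1, 0]
Event 5: SEND 2->1: VV[2][2]++ -> VV[2]=[0, 0, 3], msg_vec=[0, 0, 3]; VV[1]=max(VV[1],msg_vec) then VV[1][1]++ -> VV[1]=[0, 2, 3]
Event 6: SEND 0->2: VV[0][0]++ -> VV[0]=[3, 0, 2], msg_vec=[3, 0, 2]; VV[2]=max(VV[2],msg_vec) then VV[2][2]++ -> VV[2]=[3, 0, 4]
Event 7: SEND 1->0: VV[1][1]++ -> VV[1]=[0, 3, 3], msg_vec=[0, 3, 3]; VV[0]=max(VV[0],msg_vec) then VV[0][0]++ -> VV[0]=[4, 3, 3]
Event 8: SEND 2->0: VV[2][2]++ -> VV[2]=[3, 0, 5], msg_vec=[3, 0, 5]; VV[0]=max(VV[0],msg_vec) then VV[0][0]++ -> VV[0]=[5, 3, 5]
Event 9: LOCAL 1: VV[1][1]++ -> VV[1]=[0, 4, 3]
Event 2 stamp: [0, 0, 1]
Event 7 stamp: [0, 3, 3]
[0, 0, 1] <= [0, 3, 3]? True
[0, 3, 3] <= [0, 0, 1]? False
Relation: before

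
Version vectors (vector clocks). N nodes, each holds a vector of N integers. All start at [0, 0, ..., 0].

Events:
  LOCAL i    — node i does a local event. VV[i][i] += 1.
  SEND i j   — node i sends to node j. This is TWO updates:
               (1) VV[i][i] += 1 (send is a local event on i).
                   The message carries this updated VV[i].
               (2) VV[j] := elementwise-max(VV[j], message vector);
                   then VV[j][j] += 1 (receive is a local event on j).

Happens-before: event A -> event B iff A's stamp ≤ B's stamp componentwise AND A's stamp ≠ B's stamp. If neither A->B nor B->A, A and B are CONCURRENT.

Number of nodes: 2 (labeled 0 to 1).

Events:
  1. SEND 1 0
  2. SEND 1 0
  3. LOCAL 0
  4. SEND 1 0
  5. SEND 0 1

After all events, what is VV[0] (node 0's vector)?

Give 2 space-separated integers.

Answer: 5 3

Derivation:
Initial: VV[0]=[0, 0]
Initial: VV[1]=[0, 0]
Event 1: SEND 1->0: VV[1][1]++ -> VV[1]=[0, 1], msg_vec=[0, 1]; VV[0]=max(VV[0],msg_vec) then VV[0][0]++ -> VV[0]=[1, 1]
Event 2: SEND 1->0: VV[1][1]++ -> VV[1]=[0, 2], msg_vec=[0, 2]; VV[0]=max(VV[0],msg_vec) then VV[0][0]++ -> VV[0]=[2, 2]
Event 3: LOCAL 0: VV[0][0]++ -> VV[0]=[3, 2]
Event 4: SEND 1->0: VV[1][1]++ -> VV[1]=[0, 3], msg_vec=[0, 3]; VV[0]=max(VV[0],msg_vec) then VV[0][0]++ -> VV[0]=[4, 3]
Event 5: SEND 0->1: VV[0][0]++ -> VV[0]=[5, 3], msg_vec=[5, 3]; VV[1]=max(VV[1],msg_vec) then VV[1][1]++ -> VV[1]=[5, 4]
Final vectors: VV[0]=[5, 3]; VV[1]=[5, 4]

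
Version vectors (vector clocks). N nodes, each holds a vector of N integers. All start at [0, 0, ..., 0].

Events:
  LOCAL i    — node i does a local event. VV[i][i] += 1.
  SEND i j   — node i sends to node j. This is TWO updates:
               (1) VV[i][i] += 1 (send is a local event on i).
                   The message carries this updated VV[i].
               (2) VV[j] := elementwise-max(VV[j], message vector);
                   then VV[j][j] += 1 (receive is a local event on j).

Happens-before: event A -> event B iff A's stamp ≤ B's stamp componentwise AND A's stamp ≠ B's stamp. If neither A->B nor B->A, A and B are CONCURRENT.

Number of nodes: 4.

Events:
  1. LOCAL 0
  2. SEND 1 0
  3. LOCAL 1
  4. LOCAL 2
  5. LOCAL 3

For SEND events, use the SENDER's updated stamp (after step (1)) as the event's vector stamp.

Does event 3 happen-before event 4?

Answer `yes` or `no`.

Initial: VV[0]=[0, 0, 0, 0]
Initial: VV[1]=[0, 0, 0, 0]
Initial: VV[2]=[0, 0, 0, 0]
Initial: VV[3]=[0, 0, 0, 0]
Event 1: LOCAL 0: VV[0][0]++ -> VV[0]=[1, 0, 0, 0]
Event 2: SEND 1->0: VV[1][1]++ -> VV[1]=[0, 1, 0, 0], msg_vec=[0, 1, 0, 0]; VV[0]=max(VV[0],msg_vec) then VV[0][0]++ -> VV[0]=[2, 1, 0, 0]
Event 3: LOCAL 1: VV[1][1]++ -> VV[1]=[0, 2, 0, 0]
Event 4: LOCAL 2: VV[2][2]++ -> VV[2]=[0, 0, 1, 0]
Event 5: LOCAL 3: VV[3][3]++ -> VV[3]=[0, 0, 0, 1]
Event 3 stamp: [0, 2, 0, 0]
Event 4 stamp: [0, 0, 1, 0]
[0, 2, 0, 0] <= [0, 0, 1, 0]? False. Equal? False. Happens-before: False

Answer: no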